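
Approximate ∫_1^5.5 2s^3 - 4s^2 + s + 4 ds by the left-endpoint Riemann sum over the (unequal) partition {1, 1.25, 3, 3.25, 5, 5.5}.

150.484375

Subinterval widths: 0.25, 1.75, 0.25, 1.75, 0.5.
Left endpoints: 1, 1.25, 3, 3.25, 5.
f(1) = 3, f(1.25) = 2.90625, f(3) = 25, f(3.25) = 33.65625, f(5) = 159.
Sum = Σ Δs_i · f(s_i).
Sum = 150.484375.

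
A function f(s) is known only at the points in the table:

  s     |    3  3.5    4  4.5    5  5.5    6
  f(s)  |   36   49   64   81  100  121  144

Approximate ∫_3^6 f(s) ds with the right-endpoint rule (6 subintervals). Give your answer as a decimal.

279.5

Δs = 0.5.
Sum = 0.5·[49 + 64 + 81 + 100 + 121 + 144] = 279.5.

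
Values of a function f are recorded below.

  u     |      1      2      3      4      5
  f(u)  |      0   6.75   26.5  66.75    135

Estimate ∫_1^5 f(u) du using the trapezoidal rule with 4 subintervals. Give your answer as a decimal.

167.5

Δu = 1.
T_4 = (1/2)·[0 + 2·6.75 + 2·26.5 + 2·66.75 + 135] = 167.5.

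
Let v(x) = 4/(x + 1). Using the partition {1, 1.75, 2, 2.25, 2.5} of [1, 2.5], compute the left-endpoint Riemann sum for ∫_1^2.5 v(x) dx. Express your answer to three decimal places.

Subinterval widths: 0.75, 0.25, 0.25, 0.25.
Left endpoints: 1, 1.75, 2, 2.25.
v(1) = 2, v(1.75) = 16/11, v(2) = 4/3, v(2.25) = 16/13.
Sum = Σ Δx_i · v(x_i).
Sum ≈ 2.505.

2.505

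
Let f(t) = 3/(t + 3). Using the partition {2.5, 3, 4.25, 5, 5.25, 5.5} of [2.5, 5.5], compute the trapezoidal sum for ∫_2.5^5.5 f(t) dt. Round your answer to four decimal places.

Subinterval widths: 0.5, 1.25, 0.75, 0.25, 0.25.
f(2.5) = 6/11, f(3) = 0.5, f(4.25) = 12/29, f(5) = 0.375, f(5.25) = 4/11, f(5.5) = 6/17.
On each subinterval the trapezoid contributes (Δt_i/2)·[f(t_{i-1}) + f(t_i)].
Sum ≈ 1.3102.

1.3102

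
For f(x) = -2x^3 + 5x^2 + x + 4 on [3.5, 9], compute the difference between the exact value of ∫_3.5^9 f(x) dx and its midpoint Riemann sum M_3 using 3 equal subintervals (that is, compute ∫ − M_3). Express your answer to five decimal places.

-50.06655

Exact integral: ∫_3.5^9 f(x) dx ≈ -2005.5520833.
M_3 ≈ -1955.4855324.
Error ≈ -2005.5520833 − (-1955.4855324) ≈ -50.06655.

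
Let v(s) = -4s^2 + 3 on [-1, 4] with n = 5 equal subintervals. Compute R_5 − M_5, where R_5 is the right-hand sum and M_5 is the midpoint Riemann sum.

-35

R_5 = -105.
M_5 = -70.
R_5 − M_5 = -35.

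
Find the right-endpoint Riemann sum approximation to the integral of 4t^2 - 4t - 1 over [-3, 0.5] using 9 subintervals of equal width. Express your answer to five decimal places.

40.99177

Δt = (0.5 − (-3))/9 = 7/18.
Right endpoints: -47/18, -20/9, -11/6, -13/9, -19/18, -2/3, -5/18, 1/9, 0.5.
f(-47/18) = 2974/81, f(-20/9) = 2239/81, f(-11/6) = 178/9, f(-13/9) = 1063/81, f(-19/18) = 622/81, f(-2/3) = 31/9, f(-5/18) = 34/81, f(1/9) = -113/81, f(0.5) = -2.
Sum = Δt · [f(-47/18) + f(-20/9) + f(-11/6) + ...].
Sum ≈ 40.99177.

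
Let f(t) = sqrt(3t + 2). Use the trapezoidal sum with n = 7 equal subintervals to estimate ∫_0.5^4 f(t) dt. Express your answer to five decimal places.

Δt = (4 − 0.5)/7 = 0.5.
f(0.5) ≈ 1.87083, f(1) ≈ 2.23607, f(1.5) ≈ 2.54951, f(2) ≈ 2.82843, f(2.5) ≈ 3.08221, f(3) ≈ 3.31662, f(3.5) ≈ 3.53553, f(4) ≈ 3.74166.
T_7 = (Δt/2)·[f(t_0) + 2f(t_1) + ... + 2f(t_{6}) + f(t_7)].
Sum ≈ 10.17731.

10.17731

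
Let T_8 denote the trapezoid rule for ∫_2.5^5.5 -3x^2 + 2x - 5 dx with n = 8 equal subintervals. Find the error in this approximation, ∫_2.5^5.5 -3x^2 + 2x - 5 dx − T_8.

0.2109375

Exact integral: ∫_2.5^5.5 f(x) dx = -141.75.
T_8 = -141.9609375.
Error = -141.75 − (-141.9609375) = 0.2109375.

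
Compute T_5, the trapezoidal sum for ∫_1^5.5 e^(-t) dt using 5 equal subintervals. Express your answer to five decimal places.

0.38802

Δt = (5.5 − 1)/5 = 0.9.
f(1) ≈ 0.36788, f(1.9) ≈ 0.14957, f(2.8) ≈ 0.06081, f(3.7) ≈ 0.02472, f(4.6) ≈ 0.01005, f(5.5) ≈ 0.00409.
T_5 = (Δt/2)·[f(t_0) + 2f(t_1) + ... + 2f(t_{4}) + f(t_5)].
Sum ≈ 0.38802.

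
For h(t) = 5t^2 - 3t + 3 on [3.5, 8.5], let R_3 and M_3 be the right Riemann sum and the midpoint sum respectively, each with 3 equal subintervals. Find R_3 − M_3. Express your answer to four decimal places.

R_3 ≈ 1126.157407.
M_3 ≈ 871.296296.
R_3 − M_3 ≈ 254.8611.

254.8611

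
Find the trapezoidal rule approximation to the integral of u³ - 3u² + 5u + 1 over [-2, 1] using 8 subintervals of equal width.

Δu = (1 − (-2))/8 = 0.375.
f(-2) = -29, f(-1.625) = -9901/512, f(-1.25) = -11.890625, f(-0.875) = -3247/512, f(-0.5) = -2.375, f(-0.125) = 167/512, f(0.25) = 2.078125, f(0.625) = 1637/512, f(1) = 4.
T_8 = (Δu/2)·[f(u_0) + 2f(u_1) + ... + 2f(u_{7}) + f(u_8)].
Sum = -17.56640625.

-17.56640625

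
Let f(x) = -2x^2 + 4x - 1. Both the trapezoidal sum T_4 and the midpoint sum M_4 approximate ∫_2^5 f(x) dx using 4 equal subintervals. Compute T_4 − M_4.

-0.84375

T_4 = -39.5625.
M_4 = -38.71875.
T_4 − M_4 = -0.84375.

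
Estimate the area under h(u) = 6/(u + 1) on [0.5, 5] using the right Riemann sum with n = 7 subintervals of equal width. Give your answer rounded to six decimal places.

Δu = (5 − 0.5)/7 = 9/14.
Right endpoints: 8/7, 25/14, 17/7, 43/14, 26/7, 61/14, 5.
h(8/7) = 2.8, h(25/14) = 28/13, h(17/7) = 1.75, h(43/14) = 28/19, h(26/7) = 14/11, h(61/14) = 1.12, h(5) = 1.
Sum = Δu · [h(8/7) + h(25/14) + h(17/7) + ...].
Sum ≈ 7.438023.

7.438023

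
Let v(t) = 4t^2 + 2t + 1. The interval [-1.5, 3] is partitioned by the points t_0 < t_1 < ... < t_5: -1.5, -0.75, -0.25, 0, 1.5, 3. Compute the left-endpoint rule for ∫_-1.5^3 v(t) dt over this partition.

Subinterval widths: 0.75, 0.5, 0.25, 1.5, 1.5.
Left endpoints: -1.5, -0.75, -0.25, 0, 1.5.
v(-1.5) = 7, v(-0.75) = 1.75, v(-0.25) = 0.75, v(0) = 1, v(1.5) = 13.
Sum = Σ Δt_i · v(t_i).
Sum = 27.3125.

27.3125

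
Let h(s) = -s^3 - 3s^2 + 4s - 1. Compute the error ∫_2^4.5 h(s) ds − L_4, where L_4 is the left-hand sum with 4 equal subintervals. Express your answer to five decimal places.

Exact integral: ∫_2^4.5 h(s) ds = -151.640625.
L_4 ≈ -115.6298828.
Error ≈ -151.640625 − (-115.6298828) ≈ -36.01074.

-36.01074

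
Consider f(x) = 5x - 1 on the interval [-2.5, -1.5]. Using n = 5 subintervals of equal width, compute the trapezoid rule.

Δx = (-1.5 − (-2.5))/5 = 0.2.
f(-2.5) = -13.5, f(-2.3) = -12.5, f(-2.1) = -11.5, f(-1.9) = -10.5, f(-1.7) = -9.5, f(-1.5) = -8.5.
T_5 = (Δx/2)·[f(x_0) + 2f(x_1) + ... + 2f(x_{4}) + f(x_5)].
Sum = -11.

-11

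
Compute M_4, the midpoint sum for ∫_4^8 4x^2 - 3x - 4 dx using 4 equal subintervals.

Δx = (8 − 4)/4 = 1.
Midpoints: 4.5, 5.5, 6.5, 7.5.
f(4.5) = 63.5, f(5.5) = 100.5, f(6.5) = 145.5, f(7.5) = 198.5.
Sum = Δx · [f(4.5) + f(5.5) + f(6.5) + f(7.5)].
Sum = 508.

508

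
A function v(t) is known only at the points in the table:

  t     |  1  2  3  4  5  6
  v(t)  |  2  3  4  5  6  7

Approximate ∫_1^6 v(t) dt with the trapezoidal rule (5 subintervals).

Δt = 1.
T_5 = (1/2)·[2 + 2·3 + 2·4 + 2·5 + 2·6 + 7] = 22.5.

22.5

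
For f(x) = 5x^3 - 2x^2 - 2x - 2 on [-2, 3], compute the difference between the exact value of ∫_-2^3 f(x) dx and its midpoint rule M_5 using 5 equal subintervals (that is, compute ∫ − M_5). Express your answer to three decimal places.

Exact integral: ∫_-2^3 f(x) dx ≈ 42.91667.
M_5 = 40.625.
Error ≈ 42.91667 − 40.625 ≈ 2.292.

2.292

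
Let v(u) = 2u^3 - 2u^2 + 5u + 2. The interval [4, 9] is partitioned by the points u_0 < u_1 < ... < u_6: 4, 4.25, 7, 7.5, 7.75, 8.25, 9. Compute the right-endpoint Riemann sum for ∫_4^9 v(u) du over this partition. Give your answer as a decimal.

3874.515625

Subinterval widths: 0.25, 2.75, 0.5, 0.25, 0.5, 0.75.
Right endpoints: 4.25, 7, 7.5, 7.75, 8.25, 9.
v(4.25) = 140.65625, v(7) = 625, v(7.5) = 770.75, v(7.75) = 851.59375, v(8.25) = 1030.15625, v(9) = 1343.
Sum = Σ Δu_i · v(u_i).
Sum = 3874.515625.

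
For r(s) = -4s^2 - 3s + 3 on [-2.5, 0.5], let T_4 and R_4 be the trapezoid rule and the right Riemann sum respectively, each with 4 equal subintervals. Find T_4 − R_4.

T_4 = -4.125.
R_4 = 1.5.
T_4 − R_4 = -5.625.

-5.625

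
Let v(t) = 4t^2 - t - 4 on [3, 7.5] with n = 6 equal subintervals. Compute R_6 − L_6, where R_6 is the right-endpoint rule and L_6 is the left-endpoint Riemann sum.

R_6 = 555.75.
L_6 = 417.375.
R_6 − L_6 = 138.375.

138.375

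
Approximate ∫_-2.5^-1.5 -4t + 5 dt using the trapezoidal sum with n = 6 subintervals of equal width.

Δt = (-1.5 − (-2.5))/6 = 1/6.
f(-2.5) = 15, f(-7/3) = 43/3, f(-13/6) = 41/3, f(-2) = 13, f(-11/6) = 37/3, f(-5/3) = 35/3, f(-1.5) = 11.
T_6 = (Δt/2)·[f(t_0) + 2f(t_1) + ... + 2f(t_{5}) + f(t_6)].
Sum = 13.

13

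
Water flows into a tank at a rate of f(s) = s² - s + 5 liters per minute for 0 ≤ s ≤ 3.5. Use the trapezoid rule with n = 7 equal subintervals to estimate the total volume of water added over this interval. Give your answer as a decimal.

25.8125

Δs = (3.5 − 0)/7 = 0.5.
f(0) = 5, f(0.5) = 4.75, f(1) = 5, f(1.5) = 5.75, f(2) = 7, f(2.5) = 8.75, f(3) = 11, f(3.5) = 13.75.
T_7 = (Δs/2)·[f(s_0) + 2f(s_1) + ... + 2f(s_{6}) + f(s_7)].
Sum = 25.8125.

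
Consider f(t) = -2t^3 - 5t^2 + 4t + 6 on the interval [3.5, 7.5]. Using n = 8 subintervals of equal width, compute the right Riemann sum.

-2273.5

Δt = (7.5 − 3.5)/8 = 0.5.
Right endpoints: 4, 4.5, 5, 5.5, 6, 6.5, 7, 7.5.
f(4) = -186, f(4.5) = -259.5, f(5) = -349, f(5.5) = -456, f(6) = -582, f(6.5) = -728.5, f(7) = -897, f(7.5) = -1089.
Sum = Δt · [f(4) + f(4.5) + f(5) + ...].
Sum = -2273.5.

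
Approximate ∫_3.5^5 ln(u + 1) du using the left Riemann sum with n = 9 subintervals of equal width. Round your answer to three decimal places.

Δu = (5 − 3.5)/9 = 1/6.
Left endpoints: 3.5, 11/3, 23/6, 4, 25/6, 13/3, 4.5, 14/3, 29/6.
f(3.5) ≈ 1.504, f(11/3) ≈ 1.540, f(23/6) ≈ 1.576, f(4) ≈ 1.609, f(25/6) ≈ 1.642, f(13/3) ≈ 1.674, f(4.5) ≈ 1.705, f(14/3) ≈ 1.735, f(29/6) ≈ 1.764.
Sum = Δu · [f(3.5) + f(11/3) + f(23/6) + ...].
Sum ≈ 2.458.

2.458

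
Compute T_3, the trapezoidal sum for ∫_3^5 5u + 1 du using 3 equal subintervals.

Δu = (5 − 3)/3 = 2/3.
f(3) = 16, f(11/3) = 58/3, f(13/3) = 68/3, f(5) = 26.
T_3 = (Δu/2)·[f(u_0) + 2f(u_1) + 2f(u_2) + f(u_3)].
Sum = 42.

42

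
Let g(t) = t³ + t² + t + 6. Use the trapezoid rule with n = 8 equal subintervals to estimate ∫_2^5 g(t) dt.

Δt = (5 − 2)/8 = 0.375.
g(2) = 20, g(2.375) = 14035/512, g(2.75) = 37.109375, g(3.125) = 25297/512, g(3.5) = 64.625, g(3.875) = 42535/512, g(4.25) = 105.078125, g(4.625) = 67045/512, g(5) = 161.
T_8 = (Δt/2)·[g(t_0) + 2g(t_1) + ... + 2g(t_{7}) + g(t_8)].
Sum = 220.55859375.

220.55859375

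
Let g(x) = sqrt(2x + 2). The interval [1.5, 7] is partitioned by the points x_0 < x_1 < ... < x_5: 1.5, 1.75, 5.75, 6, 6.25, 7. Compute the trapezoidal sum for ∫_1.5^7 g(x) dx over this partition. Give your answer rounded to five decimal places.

Subinterval widths: 0.25, 4, 0.25, 0.25, 0.75.
g(1.5) ≈ 2.23607, g(1.75) ≈ 2.34521, g(5.75) ≈ 3.67423, g(6) ≈ 3.74166, g(6.25) ≈ 3.80789, g(7) ≈ 4.00000.
On each subinterval the trapezoid contributes (Δx_i/2)·[g(x_{i-1}) + g(x_i)].
Sum ≈ 17.41018.

17.41018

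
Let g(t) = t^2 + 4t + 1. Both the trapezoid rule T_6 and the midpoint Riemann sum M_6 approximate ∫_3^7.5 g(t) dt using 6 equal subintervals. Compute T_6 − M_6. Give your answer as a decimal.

T_6 = 231.046875.
M_6 = 230.4140625.
T_6 − M_6 = 0.6328125.

0.6328125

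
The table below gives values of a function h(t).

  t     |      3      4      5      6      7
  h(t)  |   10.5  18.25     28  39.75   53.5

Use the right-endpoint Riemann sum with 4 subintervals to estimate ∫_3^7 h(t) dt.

Δt = 1.
Sum = 1·[18.25 + 28 + 39.75 + 53.5] = 139.5.

139.5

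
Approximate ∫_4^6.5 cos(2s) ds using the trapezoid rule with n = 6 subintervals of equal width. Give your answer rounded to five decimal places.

-0.26793

Δs = (6.5 − 4)/6 = 5/12.
f(4) ≈ -0.14550, f(53/12) ≈ -0.83014, f(29/6) ≈ -0.97089, f(5.25) ≈ -0.47554, f(17/3) ≈ 0.33137, f(73/12) ≈ 0.92118, f(6.5) ≈ 0.90745.
T_6 = (Δs/2)·[f(s_0) + 2f(s_1) + ... + 2f(s_{5}) + f(s_6)].
Sum ≈ -0.26793.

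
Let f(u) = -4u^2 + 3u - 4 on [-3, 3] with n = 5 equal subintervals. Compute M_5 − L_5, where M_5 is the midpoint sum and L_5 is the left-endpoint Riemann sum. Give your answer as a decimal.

M_5 = -93.12.
L_5 = -112.56.
M_5 − L_5 = 19.44.

19.44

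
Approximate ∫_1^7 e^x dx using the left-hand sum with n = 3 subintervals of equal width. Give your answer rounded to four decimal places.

Δx = (7 − 1)/3 = 2.
Left endpoints: 1, 3, 5.
f(1) ≈ 2.7183, f(3) ≈ 20.0855, f(5) ≈ 148.4132.
Sum = Δx · [f(1) + f(3) + f(5)].
Sum ≈ 342.4340.

342.4340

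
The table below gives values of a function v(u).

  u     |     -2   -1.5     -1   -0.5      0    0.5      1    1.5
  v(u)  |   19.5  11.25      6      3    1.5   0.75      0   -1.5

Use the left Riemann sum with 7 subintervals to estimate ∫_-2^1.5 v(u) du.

21

Δu = 0.5.
Sum = 0.5·[19.5 + 11.25 + 6 + 3 + 1.5 + 0.75 + 0] = 21.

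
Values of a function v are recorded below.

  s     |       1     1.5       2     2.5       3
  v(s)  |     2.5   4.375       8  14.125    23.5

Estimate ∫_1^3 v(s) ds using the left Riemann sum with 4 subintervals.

14.5

Δs = 0.5.
Sum = 0.5·[2.5 + 4.375 + 8 + 14.125] = 14.5.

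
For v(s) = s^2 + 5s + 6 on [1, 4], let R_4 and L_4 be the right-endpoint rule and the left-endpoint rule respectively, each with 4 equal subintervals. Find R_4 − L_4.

22.5

R_4 = 88.03125.
L_4 = 65.53125.
R_4 − L_4 = 22.5.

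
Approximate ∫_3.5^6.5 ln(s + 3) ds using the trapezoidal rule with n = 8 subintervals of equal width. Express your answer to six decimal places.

Δs = (6.5 − 3.5)/8 = 0.375.
f(3.5) ≈ 1.871802, f(3.875) ≈ 1.927892, f(4.25) ≈ 1.981001, f(4.625) ≈ 2.031432, f(5) ≈ 2.079442, f(5.375) ≈ 2.125251, f(5.75) ≈ 2.169054, f(6.125) ≈ 2.211018, f(6.5) ≈ 2.251292.
T_8 = (Δs/2)·[f(s_0) + 2f(s_1) + ... + 2f(s_{7}) + f(s_8)].
Sum ≈ 6.219989.

6.219989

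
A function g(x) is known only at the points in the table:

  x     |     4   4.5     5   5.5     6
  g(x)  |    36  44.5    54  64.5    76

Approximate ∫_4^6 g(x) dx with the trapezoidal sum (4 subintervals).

Δx = 0.5.
T_4 = (0.5/2)·[36 + 2·44.5 + 2·54 + 2·64.5 + 76] = 109.5.

109.5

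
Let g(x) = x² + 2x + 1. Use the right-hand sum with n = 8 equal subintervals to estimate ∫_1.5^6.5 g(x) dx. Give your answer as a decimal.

151.3671875

Δx = (6.5 − 1.5)/8 = 0.625.
Right endpoints: 2.125, 2.75, 3.375, 4, 4.625, 5.25, 5.875, 6.5.
g(2.125) = 9.765625, g(2.75) = 14.0625, g(3.375) = 19.140625, g(4) = 25, g(4.625) = 31.640625, g(5.25) = 39.0625, g(5.875) = 47.265625, g(6.5) = 56.25.
Sum = Δx · [g(2.125) + g(2.75) + g(3.375) + ...].
Sum = 151.3671875.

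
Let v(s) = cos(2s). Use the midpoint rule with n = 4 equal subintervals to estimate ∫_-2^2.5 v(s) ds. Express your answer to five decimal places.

-1.06963

Δs = (2.5 − (-2))/4 = 1.125.
Midpoints: -1.4375, -0.3125, 0.8125, 1.9375.
v(-1.4375) ≈ -0.96467, v(-0.3125) ≈ 0.81096, v(0.8125) ≈ -0.05418, v(1.9375) ≈ -0.74290.
Sum = Δs · [v(-1.4375) + v(-0.3125) + v(0.8125) + v(1.9375)].
Sum ≈ -1.06963.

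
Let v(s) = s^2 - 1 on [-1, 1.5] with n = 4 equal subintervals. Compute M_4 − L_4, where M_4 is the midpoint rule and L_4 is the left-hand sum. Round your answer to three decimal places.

0.146

M_4 ≈ -1.12305.
L_4 = -1.26953125.
M_4 − L_4 ≈ 0.146.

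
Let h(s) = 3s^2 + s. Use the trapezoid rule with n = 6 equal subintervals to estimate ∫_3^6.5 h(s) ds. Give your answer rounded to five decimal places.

Δs = (6.5 − 3)/6 = 7/12.
h(3) = 30, h(43/12) = 2021/48, h(25/6) = 56.25, h(4.75) = 72.4375, h(16/3) = 272/3, h(71/12) = 110.9375, h(6.5) = 133.25.
T_6 = (Δs/2)·[h(s_0) + 2h(s_1) + ... + 2h(s_{5}) + h(s_6)].
Sum ≈ 264.84549.

264.84549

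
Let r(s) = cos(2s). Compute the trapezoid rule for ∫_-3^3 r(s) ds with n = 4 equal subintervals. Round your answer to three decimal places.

-0.030

Δs = (3 − (-3))/4 = 1.5.
r(-3) ≈ 0.960, r(-1.5) ≈ -0.990, r(0) ≈ 1.000, r(1.5) ≈ -0.990, r(3) ≈ 0.960.
T_4 = (Δs/2)·[r(s_0) + 2r(s_1) + 2r(s_2) + 2r(s_3) + r(s_4)].
Sum ≈ -0.030.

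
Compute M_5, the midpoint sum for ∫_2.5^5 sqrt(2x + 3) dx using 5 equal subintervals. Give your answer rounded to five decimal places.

Δx = (5 − 2.5)/5 = 0.5.
Midpoints: 2.75, 3.25, 3.75, 4.25, 4.75.
f(2.75) ≈ 2.91548, f(3.25) ≈ 3.08221, f(3.75) ≈ 3.24037, f(4.25) ≈ 3.39116, f(4.75) ≈ 3.53553.
Sum = Δx · [f(2.75) + f(3.25) + f(3.75) + f(4.25) + f(4.75)].
Sum ≈ 8.08238.

8.08238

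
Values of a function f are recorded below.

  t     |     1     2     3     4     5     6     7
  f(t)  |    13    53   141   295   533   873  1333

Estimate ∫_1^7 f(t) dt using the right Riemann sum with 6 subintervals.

3228

Δt = 1.
Sum = 1·[53 + 141 + 295 + 533 + 873 + 1333] = 3228.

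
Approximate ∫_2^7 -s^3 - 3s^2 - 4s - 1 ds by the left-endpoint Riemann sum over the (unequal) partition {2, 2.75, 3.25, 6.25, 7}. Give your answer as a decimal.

-580.03515625

Subinterval widths: 0.75, 0.5, 3, 0.75.
Left endpoints: 2, 2.75, 3.25, 6.25.
f(2) = -29, f(2.75) = -55.484375, f(3.25) = -80.015625, f(6.25) = -387.328125.
Sum = Σ Δs_i · f(s_i).
Sum = -580.03515625.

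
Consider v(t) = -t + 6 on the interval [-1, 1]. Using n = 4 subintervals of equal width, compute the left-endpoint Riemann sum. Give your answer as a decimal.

Δt = (1 − (-1))/4 = 0.5.
Left endpoints: -1, -0.5, 0, 0.5.
v(-1) = 7, v(-0.5) = 6.5, v(0) = 6, v(0.5) = 5.5.
Sum = Δt · [v(-1) + v(-0.5) + v(0) + v(0.5)].
Sum = 12.5.

12.5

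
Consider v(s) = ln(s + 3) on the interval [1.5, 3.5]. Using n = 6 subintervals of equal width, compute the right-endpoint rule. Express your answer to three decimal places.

3.459

Δs = (3.5 − 1.5)/6 = 1/3.
Right endpoints: 11/6, 13/6, 2.5, 17/6, 19/6, 3.5.
v(11/6) ≈ 1.576, v(13/6) ≈ 1.642, v(2.5) ≈ 1.705, v(17/6) ≈ 1.764, v(19/6) ≈ 1.819, v(3.5) ≈ 1.872.
Sum = Δs · [v(11/6) + v(13/6) + v(2.5) + ...].
Sum ≈ 3.459.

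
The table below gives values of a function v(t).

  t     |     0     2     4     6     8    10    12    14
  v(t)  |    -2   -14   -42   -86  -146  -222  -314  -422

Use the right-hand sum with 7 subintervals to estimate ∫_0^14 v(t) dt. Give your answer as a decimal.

Δt = 2.
Sum = 2·[(-14) + (-42) + (-86) + (-146) + (-222) + (-314) + (-422)] = -2492.

-2492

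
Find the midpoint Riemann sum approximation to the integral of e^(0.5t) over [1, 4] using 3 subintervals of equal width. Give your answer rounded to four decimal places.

Δt = (4 − 1)/3 = 1.
Midpoints: 1.5, 2.5, 3.5.
f(1.5) ≈ 2.1170, f(2.5) ≈ 3.4903, f(3.5) ≈ 5.7546.
Sum = Δt · [f(1.5) + f(2.5) + f(3.5)].
Sum ≈ 11.3619.

11.3619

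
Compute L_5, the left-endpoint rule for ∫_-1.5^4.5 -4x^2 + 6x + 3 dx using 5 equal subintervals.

-38.16

Δx = (4.5 − (-1.5))/5 = 1.2.
Left endpoints: -1.5, -0.3, 0.9, 2.1, 3.3.
f(-1.5) = -15, f(-0.3) = 0.84, f(0.9) = 5.16, f(2.1) = -2.04, f(3.3) = -20.76.
Sum = Δx · [f(-1.5) + f(-0.3) + f(0.9) + f(2.1) + f(3.3)].
Sum = -38.16.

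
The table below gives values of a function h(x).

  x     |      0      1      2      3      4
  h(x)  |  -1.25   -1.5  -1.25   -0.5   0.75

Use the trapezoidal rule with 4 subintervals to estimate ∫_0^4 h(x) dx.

Δx = 1.
T_4 = (1/2)·[(-1.25) + 2·(-1.5) + 2·(-1.25) + 2·(-0.5) + 0.75] = -3.5.

-3.5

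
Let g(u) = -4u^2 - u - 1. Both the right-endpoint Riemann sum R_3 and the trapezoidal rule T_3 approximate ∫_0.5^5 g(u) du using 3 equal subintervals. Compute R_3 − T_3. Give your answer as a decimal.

-77.625

R_3 = -267.75.
T_3 = -190.125.
R_3 − T_3 = -77.625.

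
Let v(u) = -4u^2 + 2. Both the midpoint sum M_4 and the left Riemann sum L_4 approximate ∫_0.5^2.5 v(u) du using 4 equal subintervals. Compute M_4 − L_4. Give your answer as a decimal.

M_4 = -16.5.
L_4 = -11.
M_4 − L_4 = -5.5.

-5.5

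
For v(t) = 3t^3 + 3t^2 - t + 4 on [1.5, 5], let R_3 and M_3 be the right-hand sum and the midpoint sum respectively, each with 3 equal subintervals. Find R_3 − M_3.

R_3 ≈ 865.42361.
M_3 ≈ 576.40017.
R_3 − M_3 = 289.0234375.

289.0234375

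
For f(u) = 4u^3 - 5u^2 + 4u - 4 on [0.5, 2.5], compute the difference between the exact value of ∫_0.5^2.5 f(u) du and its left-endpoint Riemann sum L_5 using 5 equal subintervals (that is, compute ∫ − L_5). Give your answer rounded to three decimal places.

Exact integral: ∫_0.5^2.5 f(u) du ≈ 17.16667.
L_5 = 9.86.
Error ≈ 17.16667 − 9.86 ≈ 7.307.

7.307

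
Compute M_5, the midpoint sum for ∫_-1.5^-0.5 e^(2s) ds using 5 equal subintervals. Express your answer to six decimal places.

0.157991

Δs = (-0.5 − (-1.5))/5 = 0.2.
Midpoints: -1.4, -1.2, -1, -0.8, -0.6.
f(-1.4) ≈ 0.060810, f(-1.2) ≈ 0.090718, f(-1) ≈ 0.135335, f(-0.8) ≈ 0.201897, f(-0.6) ≈ 0.301194.
Sum = Δs · [f(-1.4) + f(-1.2) + f(-1) + f(-0.8) + f(-0.6)].
Sum ≈ 0.157991.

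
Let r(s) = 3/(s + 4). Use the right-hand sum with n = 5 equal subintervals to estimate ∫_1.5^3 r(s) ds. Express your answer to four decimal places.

Δs = (3 − 1.5)/5 = 0.3.
Right endpoints: 1.8, 2.1, 2.4, 2.7, 3.
r(1.8) = 15/29, r(2.1) = 30/61, r(2.4) = 0.46875, r(2.7) = 30/67, r(3) = 3/7.
Sum = Δs · [r(1.8) + r(2.1) + r(2.4) + r(2.7) + r(3)].
Sum ≈ 0.7062.

0.7062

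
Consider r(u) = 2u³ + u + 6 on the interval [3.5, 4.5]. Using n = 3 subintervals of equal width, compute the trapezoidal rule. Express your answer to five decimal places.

Δu = (4.5 − 3.5)/3 = 1/3.
r(3.5) = 95.25, r(23/6) = 13229/108, r(25/6) = 16723/108, r(4.5) = 192.75.
T_3 = (Δu/2)·[r(u_0) + 2r(u_1) + 2r(u_2) + r(u_3)].
Sum ≈ 140.44444.

140.44444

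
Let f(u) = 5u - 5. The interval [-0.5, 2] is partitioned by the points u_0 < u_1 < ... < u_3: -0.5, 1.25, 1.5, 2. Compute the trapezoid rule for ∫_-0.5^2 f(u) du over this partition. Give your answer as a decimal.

-3.125

Subinterval widths: 1.75, 0.25, 0.5.
f(-0.5) = -7.5, f(1.25) = 1.25, f(1.5) = 2.5, f(2) = 5.
On each subinterval the trapezoid contributes (Δu_i/2)·[f(u_{i-1}) + f(u_i)].
Sum = -3.125.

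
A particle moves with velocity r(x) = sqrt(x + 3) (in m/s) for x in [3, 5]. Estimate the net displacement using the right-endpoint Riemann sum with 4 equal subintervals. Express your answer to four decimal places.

Δx = (5 − 3)/4 = 0.5.
Right endpoints: 3.5, 4, 4.5, 5.
r(3.5) ≈ 2.5495, r(4) ≈ 2.6458, r(4.5) ≈ 2.7386, r(5) ≈ 2.8284.
Sum = Δx · [r(3.5) + r(4) + r(4.5) + r(5)].
Sum ≈ 5.3812.

5.3812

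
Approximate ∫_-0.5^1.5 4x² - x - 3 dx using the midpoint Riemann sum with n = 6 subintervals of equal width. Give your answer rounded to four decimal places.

Δx = (1.5 − (-0.5))/6 = 1/3.
Midpoints: -1/3, 0, 1/3, 2/3, 1, 4/3.
f(-1/3) = -20/9, f(0) = -3, f(1/3) = -26/9, f(2/3) = -17/9, f(1) = 0, f(4/3) = 25/9.
Sum = Δx · [f(-1/3) + f(0) + f(1/3) + ...].
Sum ≈ -2.4074.

-2.4074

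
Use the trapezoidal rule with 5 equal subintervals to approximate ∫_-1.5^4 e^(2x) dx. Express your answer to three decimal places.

2048.097

Δx = (4 − (-1.5))/5 = 1.1.
f(-1.5) ≈ 0.050, f(-0.4) ≈ 0.449, f(0.7) ≈ 4.055, f(1.8) ≈ 36.598, f(2.9) ≈ 330.300, f(4) ≈ 2980.958.
T_5 = (Δx/2)·[f(x_0) + 2f(x_1) + ... + 2f(x_{4}) + f(x_5)].
Sum ≈ 2048.097.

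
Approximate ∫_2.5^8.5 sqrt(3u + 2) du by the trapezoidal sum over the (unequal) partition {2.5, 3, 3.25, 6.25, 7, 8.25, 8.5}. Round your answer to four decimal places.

25.4559

Subinterval widths: 0.5, 0.25, 3, 0.75, 1.25, 0.25.
f(2.5) ≈ 3.0822, f(3) ≈ 3.3166, f(3.25) ≈ 3.4278, f(6.25) ≈ 4.5552, f(7) ≈ 4.7958, f(8.25) ≈ 5.1720, f(8.5) ≈ 5.2440.
On each subinterval the trapezoid contributes (Δu_i/2)·[f(u_{i-1}) + f(u_i)].
Sum ≈ 25.4559.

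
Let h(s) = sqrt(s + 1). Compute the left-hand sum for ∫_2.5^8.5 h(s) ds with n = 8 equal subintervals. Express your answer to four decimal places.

14.6962

Δs = (8.5 − 2.5)/8 = 0.75.
Left endpoints: 2.5, 3.25, 4, 4.75, 5.5, 6.25, 7, 7.75.
h(2.5) ≈ 1.8708, h(3.25) ≈ 2.0616, h(4) ≈ 2.2361, h(4.75) ≈ 2.3979, h(5.5) ≈ 2.5495, h(6.25) ≈ 2.6926, h(7) ≈ 2.8284, h(7.75) ≈ 2.9580.
Sum = Δs · [h(2.5) + h(3.25) + h(4) + ...].
Sum ≈ 14.6962.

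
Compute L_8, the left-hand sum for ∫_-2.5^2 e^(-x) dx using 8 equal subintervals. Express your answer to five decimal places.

15.75141

Δx = (2 − (-2.5))/8 = 0.5625.
Left endpoints: -2.5, -1.9375, -1.375, -0.8125, -0.25, 0.3125, 0.875, 1.4375.
f(-2.5) ≈ 12.18249, f(-1.9375) ≈ 6.94138, f(-1.375) ≈ 3.95508, f(-0.8125) ≈ 2.25353, f(-0.25) ≈ 1.28403, f(0.3125) ≈ 0.73162, f(0.875) ≈ 0.41686, f(1.4375) ≈ 0.23752.
Sum = Δx · [f(-2.5) + f(-1.9375) + f(-1.375) + ...].
Sum ≈ 15.75141.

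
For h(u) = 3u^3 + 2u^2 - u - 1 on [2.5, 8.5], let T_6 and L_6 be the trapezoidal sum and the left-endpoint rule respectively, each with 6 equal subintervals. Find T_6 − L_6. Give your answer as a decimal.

960.75

T_6 = 4297.25.
L_6 = 3336.5.
T_6 − L_6 = 960.75.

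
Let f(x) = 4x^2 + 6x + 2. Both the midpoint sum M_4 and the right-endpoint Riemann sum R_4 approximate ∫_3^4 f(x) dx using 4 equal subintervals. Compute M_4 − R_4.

-4.3125

M_4 = 72.3125.
R_4 = 76.625.
M_4 − R_4 = -4.3125.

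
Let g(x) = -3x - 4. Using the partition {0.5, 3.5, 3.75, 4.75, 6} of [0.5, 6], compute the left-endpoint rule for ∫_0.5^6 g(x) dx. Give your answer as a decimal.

Subinterval widths: 3, 0.25, 1, 1.25.
Left endpoints: 0.5, 3.5, 3.75, 4.75.
g(0.5) = -5.5, g(3.5) = -14.5, g(3.75) = -15.25, g(4.75) = -18.25.
Sum = Σ Δx_i · g(x_i).
Sum = -58.1875.

-58.1875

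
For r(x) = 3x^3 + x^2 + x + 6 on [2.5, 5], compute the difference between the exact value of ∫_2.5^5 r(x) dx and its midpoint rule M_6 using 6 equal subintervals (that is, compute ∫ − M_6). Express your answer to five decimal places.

Exact integral: ∫_2.5^5 r(x) dx ≈ 500.2864583.
M_6 ≈ 499.0295862.
Error ≈ 500.2864583 − 499.0295862 ≈ 1.25687.

1.25687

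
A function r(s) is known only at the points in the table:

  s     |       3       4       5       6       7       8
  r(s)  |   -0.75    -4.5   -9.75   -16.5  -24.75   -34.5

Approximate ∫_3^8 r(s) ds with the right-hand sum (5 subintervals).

Δs = 1.
Sum = 1·[(-4.5) + (-9.75) + (-16.5) + (-24.75) + (-34.5)] = -90.

-90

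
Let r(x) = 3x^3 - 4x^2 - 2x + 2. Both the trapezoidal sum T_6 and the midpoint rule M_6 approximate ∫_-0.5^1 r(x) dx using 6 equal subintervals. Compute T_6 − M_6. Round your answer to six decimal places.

T_6 = 1.42578125.
M_6 ≈ 1.46679688.
T_6 − M_6 ≈ -0.041016.

-0.041016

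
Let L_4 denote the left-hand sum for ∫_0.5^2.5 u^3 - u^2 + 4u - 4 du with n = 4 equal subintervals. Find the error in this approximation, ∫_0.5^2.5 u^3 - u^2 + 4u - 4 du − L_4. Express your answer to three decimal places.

Exact integral: ∫_0.5^2.5 f(u) du ≈ 8.58333.
L_4 = 4.5.
Error ≈ 8.58333 − 4.5 ≈ 4.083.

4.083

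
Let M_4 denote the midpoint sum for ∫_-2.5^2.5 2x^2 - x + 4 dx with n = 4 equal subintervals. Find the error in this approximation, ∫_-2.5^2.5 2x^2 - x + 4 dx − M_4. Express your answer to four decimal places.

1.3021

Exact integral: ∫_-2.5^2.5 f(x) dx ≈ 40.833333.
M_4 = 39.53125.
Error ≈ 40.833333 − 39.53125 ≈ 1.3021.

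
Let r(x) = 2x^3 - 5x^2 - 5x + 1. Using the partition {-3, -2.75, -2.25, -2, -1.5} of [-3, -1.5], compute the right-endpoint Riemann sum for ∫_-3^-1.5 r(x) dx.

Subinterval widths: 0.25, 0.5, 0.25, 0.5.
Right endpoints: -2.75, -2.25, -2, -1.5.
r(-2.75) = -64.65625, r(-2.25) = -35.84375, r(-2) = -25, r(-1.5) = -9.5.
Sum = Σ Δx_i · r(x_i).
Sum = -45.0859375.

-45.0859375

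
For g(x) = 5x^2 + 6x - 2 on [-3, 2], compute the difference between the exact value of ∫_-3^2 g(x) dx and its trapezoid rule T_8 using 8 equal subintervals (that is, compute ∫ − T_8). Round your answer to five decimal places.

-1.62760

Exact integral: ∫_-3^2 g(x) dx ≈ 33.3333333.
T_8 = 34.9609375.
Error ≈ 33.3333333 − 34.9609375 ≈ -1.62760.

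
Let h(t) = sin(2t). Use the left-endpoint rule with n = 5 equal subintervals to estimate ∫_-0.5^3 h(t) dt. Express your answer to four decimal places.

Δt = (3 − (-0.5))/5 = 0.7.
Left endpoints: -0.5, 0.2, 0.9, 1.6, 2.3.
h(-0.5) ≈ -0.8415, h(0.2) ≈ 0.3894, h(0.9) ≈ 0.9738, h(1.6) ≈ -0.0584, h(2.3) ≈ -0.9937.
Sum = Δt · [h(-0.5) + h(0.2) + h(0.9) + h(1.6) + h(2.3)].
Sum ≈ -0.3712.

-0.3712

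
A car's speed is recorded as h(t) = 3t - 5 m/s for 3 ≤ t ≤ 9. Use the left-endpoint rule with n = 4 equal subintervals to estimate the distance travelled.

64.5

Δt = (9 − 3)/4 = 1.5.
Left endpoints: 3, 4.5, 6, 7.5.
h(3) = 4, h(4.5) = 8.5, h(6) = 13, h(7.5) = 17.5.
Sum = Δt · [h(3) + h(4.5) + h(6) + h(7.5)].
Sum = 64.5.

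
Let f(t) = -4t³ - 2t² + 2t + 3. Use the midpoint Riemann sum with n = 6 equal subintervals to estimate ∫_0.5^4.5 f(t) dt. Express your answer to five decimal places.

Δt = (4.5 − 0.5)/6 = 2/3.
Midpoints: 5/6, 1.5, 13/6, 17/6, 3.5, 25/6.
f(5/6) = 26/27, f(1.5) = -12, f(13/6) = -1154/27, f(17/6) = -2656/27, f(3.5) = -186, f(25/6) = -8444/27.
Sum = Δt · [f(5/6) + f(1.5) + f(13/6) + ...].
Sum ≈ -433.92593.

-433.92593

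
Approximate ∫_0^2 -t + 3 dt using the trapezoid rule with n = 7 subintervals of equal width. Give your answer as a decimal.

Δt = (2 − 0)/7 = 2/7.
f(0) = 3, f(2/7) = 19/7, f(4/7) = 17/7, f(6/7) = 15/7, f(8/7) = 13/7, f(10/7) = 11/7, f(12/7) = 9/7, f(2) = 1.
T_7 = (Δt/2)·[f(t_0) + 2f(t_1) + ... + 2f(t_{6}) + f(t_7)].
Sum = 4.

4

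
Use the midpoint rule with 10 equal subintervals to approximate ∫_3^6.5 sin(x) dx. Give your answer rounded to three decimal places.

-1.977

Δx = (6.5 − 3)/10 = 0.35.
Midpoints: 3.175, 3.525, 3.875, 4.225, 4.575, 4.925, 5.275, 5.625, 5.975, 6.325.
f(3.175) ≈ -0.033, f(3.525) ≈ -0.374, f(3.875) ≈ -0.669, f(4.225) ≈ -0.884, f(4.575) ≈ -0.991, f(4.925) ≈ -0.977, f(5.275) ≈ -0.846, f(5.625) ≈ -0.612, f(5.975) ≈ -0.303, f(6.325) ≈ 0.042.
Sum = Δx · [f(3.175) + f(3.525) + f(3.875) + ...].
Sum ≈ -1.977.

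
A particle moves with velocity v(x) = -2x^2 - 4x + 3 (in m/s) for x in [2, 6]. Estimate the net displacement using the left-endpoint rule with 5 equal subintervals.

Δx = (6 − 2)/5 = 0.8.
Left endpoints: 2, 2.8, 3.6, 4.4, 5.2.
v(2) = -13, v(2.8) = -23.88, v(3.6) = -37.32, v(4.4) = -53.32, v(5.2) = -71.88.
Sum = Δx · [v(2) + v(2.8) + v(3.6) + v(4.4) + v(5.2)].
Sum = -159.52.

-159.52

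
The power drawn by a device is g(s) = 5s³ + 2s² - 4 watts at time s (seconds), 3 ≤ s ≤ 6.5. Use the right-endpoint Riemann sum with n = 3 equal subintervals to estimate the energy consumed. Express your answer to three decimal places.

3100.352

Δs = (6.5 − 3)/3 = 7/6.
Right endpoints: 25/6, 16/3, 6.5.
g(25/6) = 84761/216, g(16/3) = 21908/27, g(6.5) = 1453.625.
Sum = Δs · [g(25/6) + g(16/3) + g(6.5)].
Sum ≈ 3100.352.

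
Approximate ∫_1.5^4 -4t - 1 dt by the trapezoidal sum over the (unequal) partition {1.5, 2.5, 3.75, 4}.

-30

Subinterval widths: 1, 1.25, 0.25.
f(1.5) = -7, f(2.5) = -11, f(3.75) = -16, f(4) = -17.
On each subinterval the trapezoid contributes (Δt_i/2)·[f(t_{i-1}) + f(t_i)].
Sum = -30.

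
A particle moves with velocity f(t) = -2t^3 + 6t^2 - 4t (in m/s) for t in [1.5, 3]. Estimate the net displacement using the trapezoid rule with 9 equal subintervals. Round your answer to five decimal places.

-4.27083

Δt = (3 − 1.5)/9 = 1/6.
f(1.5) = 0.75, f(5/3) = 20/27, f(11/6) = 55/108, f(2) = 0, f(13/6) = -91/108, f(7/3) = -56/27, f(2.5) = -3.75, f(8/3) = -160/27, f(17/6) = -935/108, f(3) = -12.
T_9 = (Δt/2)·[f(t_0) + 2f(t_1) + ... + 2f(t_{8}) + f(t_9)].
Sum ≈ -4.27083.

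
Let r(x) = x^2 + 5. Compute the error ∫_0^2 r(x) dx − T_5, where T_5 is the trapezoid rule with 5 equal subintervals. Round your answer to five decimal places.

-0.05333

Exact integral: ∫_0^2 r(x) dx ≈ 12.6666667.
T_5 = 12.72.
Error ≈ 12.6666667 − 12.72 ≈ -0.05333.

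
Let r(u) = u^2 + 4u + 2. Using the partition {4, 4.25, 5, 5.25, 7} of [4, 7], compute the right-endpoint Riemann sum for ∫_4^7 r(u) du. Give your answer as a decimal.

195.40625

Subinterval widths: 0.25, 0.75, 0.25, 1.75.
Right endpoints: 4.25, 5, 5.25, 7.
r(4.25) = 37.0625, r(5) = 47, r(5.25) = 50.5625, r(7) = 79.
Sum = Σ Δu_i · r(u_i).
Sum = 195.40625.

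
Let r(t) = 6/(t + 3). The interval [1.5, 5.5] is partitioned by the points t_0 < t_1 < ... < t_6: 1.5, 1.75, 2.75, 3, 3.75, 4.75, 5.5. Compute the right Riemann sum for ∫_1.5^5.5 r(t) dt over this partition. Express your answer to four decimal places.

Subinterval widths: 0.25, 1, 0.25, 0.75, 1, 0.75.
Right endpoints: 1.75, 2.75, 3, 3.75, 4.75, 5.5.
r(1.75) = 24/19, r(2.75) = 24/23, r(3) = 1, r(3.75) = 8/9, r(4.75) = 24/31, r(5.5) = 12/17.
Sum = Σ Δt_i · r(t_i).
Sum ≈ 3.5795.

3.5795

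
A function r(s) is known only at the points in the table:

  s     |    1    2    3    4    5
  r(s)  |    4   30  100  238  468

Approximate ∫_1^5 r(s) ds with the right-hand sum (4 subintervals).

836

Δs = 1.
Sum = 1·[30 + 100 + 238 + 468] = 836.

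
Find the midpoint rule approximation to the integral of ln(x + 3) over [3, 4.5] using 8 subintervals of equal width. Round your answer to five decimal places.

2.86126

Δx = (4.5 − 3)/8 = 0.1875.
Midpoints: 3.09375, 3.28125, 3.46875, 3.65625, 3.84375, 4.03125, 4.21875, 4.40625.
f(3.09375) ≈ 1.80726, f(3.28125) ≈ 1.83757, f(3.46875) ≈ 1.86698, f(3.65625) ≈ 1.89556, f(3.84375) ≈ 1.92334, f(4.03125) ≈ 1.95036, f(4.21875) ≈ 1.97668, f(4.40625) ≈ 2.00232.
Sum = Δx · [f(3.09375) + f(3.28125) + f(3.46875) + ...].
Sum ≈ 2.86126.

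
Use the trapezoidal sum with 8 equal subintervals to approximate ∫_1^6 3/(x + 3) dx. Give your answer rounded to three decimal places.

Δx = (6 − 1)/8 = 0.625.
f(1) = 0.75, f(1.625) = 24/37, f(2.25) = 4/7, f(2.875) = 24/47, f(3.5) = 6/13, f(4.125) = 8/19, f(4.75) = 12/31, f(5.375) = 24/67, f(6) = 1/3.
T_8 = (Δx/2)·[f(x_0) + 2f(x_1) + ... + 2f(x_{7}) + f(x_8)].
Sum ≈ 2.438.

2.438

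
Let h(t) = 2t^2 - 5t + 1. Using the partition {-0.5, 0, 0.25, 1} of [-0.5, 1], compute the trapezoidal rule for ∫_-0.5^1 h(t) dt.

0.5625

Subinterval widths: 0.5, 0.25, 0.75.
h(-0.5) = 4, h(0) = 1, h(0.25) = -0.125, h(1) = -2.
On each subinterval the trapezoid contributes (Δt_i/2)·[h(t_{i-1}) + h(t_i)].
Sum = 0.5625.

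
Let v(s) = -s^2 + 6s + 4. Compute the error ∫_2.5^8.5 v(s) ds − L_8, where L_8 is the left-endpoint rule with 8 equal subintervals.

-10.6875

Exact integral: ∫_2.5^8.5 v(s) ds = 22.5.
L_8 = 33.1875.
Error = 22.5 − 33.1875 = -10.6875.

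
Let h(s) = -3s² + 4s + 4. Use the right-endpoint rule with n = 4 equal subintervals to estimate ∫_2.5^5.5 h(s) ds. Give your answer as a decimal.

Δs = (5.5 − 2.5)/4 = 0.75.
Right endpoints: 3.25, 4, 4.75, 5.5.
h(3.25) = -14.6875, h(4) = -28, h(4.75) = -44.6875, h(5.5) = -64.75.
Sum = Δs · [h(3.25) + h(4) + h(4.75) + h(5.5)].
Sum = -114.09375.

-114.09375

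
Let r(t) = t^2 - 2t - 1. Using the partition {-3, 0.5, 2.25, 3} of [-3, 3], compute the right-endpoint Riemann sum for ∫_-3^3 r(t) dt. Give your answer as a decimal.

Subinterval widths: 3.5, 1.75, 0.75.
Right endpoints: 0.5, 2.25, 3.
r(0.5) = -1.75, r(2.25) = -0.4375, r(3) = 2.
Sum = Σ Δt_i · r(t_i).
Sum = -5.390625.

-5.390625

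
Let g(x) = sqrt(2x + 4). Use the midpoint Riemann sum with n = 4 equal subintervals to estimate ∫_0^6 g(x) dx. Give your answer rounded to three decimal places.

Δx = (6 − 0)/4 = 1.5.
Midpoints: 0.75, 2.25, 3.75, 5.25.
g(0.75) ≈ 2.345, g(2.25) ≈ 2.915, g(3.75) ≈ 3.391, g(5.25) ≈ 3.808.
Sum = Δx · [g(0.75) + g(2.25) + g(3.75) + g(5.25)].
Sum ≈ 18.690.

18.690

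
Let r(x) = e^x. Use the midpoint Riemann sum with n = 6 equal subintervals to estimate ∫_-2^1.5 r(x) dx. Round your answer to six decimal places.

4.285336

Δx = (1.5 − (-2))/6 = 7/12.
Midpoints: -41/24, -1.125, -13/24, 1/24, 0.625, 29/24.
r(-41/24) ≈ 0.181167, r(-1.125) ≈ 0.324652, r(-13/24) ≈ 0.581778, r(1/24) ≈ 1.042547, r(0.625) ≈ 1.868246, r(29/24) ≈ 3.347900.
Sum = Δx · [r(-41/24) + r(-1.125) + r(-13/24) + ...].
Sum ≈ 4.285336.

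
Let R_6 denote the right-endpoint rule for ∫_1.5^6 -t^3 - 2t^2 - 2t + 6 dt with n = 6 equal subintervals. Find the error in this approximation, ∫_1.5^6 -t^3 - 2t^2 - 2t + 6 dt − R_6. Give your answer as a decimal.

Exact integral: ∫_1.5^6 f(t) dt = -471.234375.
R_6 = -585.24609375.
Error = -471.234375 − (-585.24609375) = 114.01171875.

114.01171875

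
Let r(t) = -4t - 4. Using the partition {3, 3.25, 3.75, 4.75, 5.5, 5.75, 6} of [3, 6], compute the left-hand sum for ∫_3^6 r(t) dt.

Subinterval widths: 0.25, 0.5, 1, 0.75, 0.25, 0.25.
Left endpoints: 3, 3.25, 3.75, 4.75, 5.5, 5.75.
r(3) = -16, r(3.25) = -17, r(3.75) = -19, r(4.75) = -23, r(5.5) = -26, r(5.75) = -27.
Sum = Σ Δt_i · r(t_i).
Sum = -62.

-62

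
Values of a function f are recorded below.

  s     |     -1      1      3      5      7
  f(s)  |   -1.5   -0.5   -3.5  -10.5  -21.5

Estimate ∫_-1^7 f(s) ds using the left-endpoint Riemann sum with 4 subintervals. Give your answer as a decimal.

-32

Δs = 2.
Sum = 2·[(-1.5) + (-0.5) + (-3.5) + (-10.5)] = -32.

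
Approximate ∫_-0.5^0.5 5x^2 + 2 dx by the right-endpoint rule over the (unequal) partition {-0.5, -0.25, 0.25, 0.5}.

2.546875

Subinterval widths: 0.25, 0.5, 0.25.
Right endpoints: -0.25, 0.25, 0.5.
f(-0.25) = 2.3125, f(0.25) = 2.3125, f(0.5) = 3.25.
Sum = Σ Δx_i · f(x_i).
Sum = 2.546875.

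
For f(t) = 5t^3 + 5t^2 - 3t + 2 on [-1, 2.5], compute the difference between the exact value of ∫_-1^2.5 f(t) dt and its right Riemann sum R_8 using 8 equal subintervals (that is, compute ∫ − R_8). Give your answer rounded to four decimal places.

-23.4433

Exact integral: ∫_-1^2.5 f(t) dt ≈ 74.411458.
R_8 ≈ 97.854736.
Error ≈ 74.411458 − 97.854736 ≈ -23.4433.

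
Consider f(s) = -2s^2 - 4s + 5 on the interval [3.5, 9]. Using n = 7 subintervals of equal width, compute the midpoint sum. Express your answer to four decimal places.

-566.8508

Δs = (9 − 3.5)/7 = 11/14.
Midpoints: 109/28, 131/28, 153/28, 6.25, 197/28, 219/28, 241/28.
f(109/28) = -16025/392, f(131/28) = -22537/392, f(153/28) = -30017/392, f(6.25) = -98.125, f(197/28) = -47881/392, f(219/28) = -58265/392, f(241/28) = -69617/392.
Sum = Δs · [f(109/28) + f(131/28) + f(153/28) + ...].
Sum ≈ -566.8508.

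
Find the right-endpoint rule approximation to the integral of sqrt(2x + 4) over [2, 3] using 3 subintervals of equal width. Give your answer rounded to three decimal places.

3.054

Δx = (3 − 2)/3 = 1/3.
Right endpoints: 7/3, 8/3, 3.
f(7/3) ≈ 2.944, f(8/3) ≈ 3.055, f(3) ≈ 3.162.
Sum = Δx · [f(7/3) + f(8/3) + f(3)].
Sum ≈ 3.054.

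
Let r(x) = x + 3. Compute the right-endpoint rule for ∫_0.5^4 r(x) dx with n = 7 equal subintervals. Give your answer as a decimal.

Δx = (4 − 0.5)/7 = 0.5.
Right endpoints: 1, 1.5, 2, 2.5, 3, 3.5, 4.
r(1) = 4, r(1.5) = 4.5, r(2) = 5, r(2.5) = 5.5, r(3) = 6, r(3.5) = 6.5, r(4) = 7.
Sum = Δx · [r(1) + r(1.5) + r(2) + ...].
Sum = 19.25.

19.25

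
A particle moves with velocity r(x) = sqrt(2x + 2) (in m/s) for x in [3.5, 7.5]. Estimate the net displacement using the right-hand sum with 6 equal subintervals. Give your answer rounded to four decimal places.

Δx = (7.5 − 3.5)/6 = 2/3.
Right endpoints: 25/6, 29/6, 5.5, 37/6, 41/6, 7.5.
r(25/6) ≈ 3.2146, r(29/6) ≈ 3.4157, r(5.5) ≈ 3.6056, r(37/6) ≈ 3.7859, r(41/6) ≈ 3.9581, r(7.5) ≈ 4.1231.
Sum = Δx · [r(25/6) + r(29/6) + r(5.5) + ...].
Sum ≈ 14.7353.

14.7353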